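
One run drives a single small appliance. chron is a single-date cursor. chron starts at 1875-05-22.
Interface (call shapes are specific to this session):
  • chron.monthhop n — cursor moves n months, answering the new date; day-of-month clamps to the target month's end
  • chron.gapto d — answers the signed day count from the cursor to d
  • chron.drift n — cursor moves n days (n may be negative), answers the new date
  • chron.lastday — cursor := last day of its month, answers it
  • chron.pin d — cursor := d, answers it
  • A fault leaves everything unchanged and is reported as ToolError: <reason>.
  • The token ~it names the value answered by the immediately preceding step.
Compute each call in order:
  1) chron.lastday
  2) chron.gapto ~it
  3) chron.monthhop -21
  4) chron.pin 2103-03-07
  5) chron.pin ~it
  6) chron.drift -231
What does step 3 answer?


Step: chron.lastday[]
Result: 1875-05-31
Step: chron.gapto[d=~it]
Result: 0
Step: chron.monthhop[n=-21]
Result: 1873-08-31
Step: chron.pin[d=2103-03-07]
Result: 2103-03-07
Step: chron.pin[d=~it]
Result: 2103-03-07
Step: chron.drift[n=-231]
Result: 2102-07-19

Answer: 1873-08-31


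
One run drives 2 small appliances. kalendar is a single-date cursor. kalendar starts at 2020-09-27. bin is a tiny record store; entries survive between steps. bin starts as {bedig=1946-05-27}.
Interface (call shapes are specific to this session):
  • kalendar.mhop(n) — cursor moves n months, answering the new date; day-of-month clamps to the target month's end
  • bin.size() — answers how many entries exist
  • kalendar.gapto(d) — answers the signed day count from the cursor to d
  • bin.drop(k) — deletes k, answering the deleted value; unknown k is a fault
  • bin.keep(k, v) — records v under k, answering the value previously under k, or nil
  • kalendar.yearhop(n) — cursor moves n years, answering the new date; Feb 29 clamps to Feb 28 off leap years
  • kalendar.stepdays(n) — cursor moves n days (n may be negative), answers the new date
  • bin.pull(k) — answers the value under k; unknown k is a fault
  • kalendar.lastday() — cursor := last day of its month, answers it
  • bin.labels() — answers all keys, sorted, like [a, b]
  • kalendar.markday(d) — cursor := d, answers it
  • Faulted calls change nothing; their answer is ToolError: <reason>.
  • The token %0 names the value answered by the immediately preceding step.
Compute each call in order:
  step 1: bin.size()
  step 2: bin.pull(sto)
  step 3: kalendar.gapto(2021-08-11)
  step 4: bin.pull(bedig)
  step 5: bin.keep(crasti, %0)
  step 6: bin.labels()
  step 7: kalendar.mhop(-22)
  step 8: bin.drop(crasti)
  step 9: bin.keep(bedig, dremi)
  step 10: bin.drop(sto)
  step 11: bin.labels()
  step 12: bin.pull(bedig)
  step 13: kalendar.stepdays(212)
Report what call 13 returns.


Answer: 2019-06-27

Derivation:
% size() => 1
% pull(k='sto') => ToolError: no such key sto
% gapto(d='2021-08-11') => 318
% pull(k='bedig') => 1946-05-27
% keep(k='crasti', v='%0') => nil
% labels() => [bedig, crasti]
% mhop(n='-22') => 2018-11-27
% drop(k='crasti') => 1946-05-27
% keep(k='bedig', v='dremi') => 1946-05-27
% drop(k='sto') => ToolError: no such key sto
% labels() => [bedig]
% pull(k='bedig') => dremi
% stepdays(n='212') => 2019-06-27


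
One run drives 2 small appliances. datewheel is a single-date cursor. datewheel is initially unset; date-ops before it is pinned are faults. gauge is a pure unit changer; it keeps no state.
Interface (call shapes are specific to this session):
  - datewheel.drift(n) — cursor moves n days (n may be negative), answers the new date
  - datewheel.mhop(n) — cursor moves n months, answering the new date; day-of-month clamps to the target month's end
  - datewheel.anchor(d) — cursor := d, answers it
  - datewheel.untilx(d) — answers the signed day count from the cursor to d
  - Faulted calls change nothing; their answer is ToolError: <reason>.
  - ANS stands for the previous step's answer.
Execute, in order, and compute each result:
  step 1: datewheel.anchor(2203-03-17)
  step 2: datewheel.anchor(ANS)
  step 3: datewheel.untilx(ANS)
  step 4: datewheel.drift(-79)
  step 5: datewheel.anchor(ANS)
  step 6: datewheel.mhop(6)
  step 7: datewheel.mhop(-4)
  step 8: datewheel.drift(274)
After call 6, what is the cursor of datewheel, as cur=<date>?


Answer: cur=2203-06-28

Derivation:
% datewheel.anchor d: 2203-03-17
= 2203-03-17
% datewheel.anchor d: ANS
= 2203-03-17
% datewheel.untilx d: ANS
= 0
% datewheel.drift n: -79
= 2202-12-28
% datewheel.anchor d: ANS
= 2202-12-28
% datewheel.mhop n: 6
= 2203-06-28
% datewheel.mhop n: -4
= 2203-02-28
% datewheel.drift n: 274
= 2203-11-29


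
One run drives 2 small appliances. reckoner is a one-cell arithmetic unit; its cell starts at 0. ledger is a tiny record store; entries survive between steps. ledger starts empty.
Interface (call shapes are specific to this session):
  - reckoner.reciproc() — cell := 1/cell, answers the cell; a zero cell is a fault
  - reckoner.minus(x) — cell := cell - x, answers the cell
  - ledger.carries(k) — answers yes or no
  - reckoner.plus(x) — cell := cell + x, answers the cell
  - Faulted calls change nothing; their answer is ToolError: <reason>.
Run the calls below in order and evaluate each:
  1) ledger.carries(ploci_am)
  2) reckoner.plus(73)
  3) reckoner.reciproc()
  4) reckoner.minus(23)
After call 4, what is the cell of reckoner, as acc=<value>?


Answer: acc=-1678/73

Derivation:
·→ carries(k='ploci_am')
·← no
·→ plus(x='73')
·← 73
·→ reciproc()
·← 1/73
·→ minus(x='23')
·← -1678/73


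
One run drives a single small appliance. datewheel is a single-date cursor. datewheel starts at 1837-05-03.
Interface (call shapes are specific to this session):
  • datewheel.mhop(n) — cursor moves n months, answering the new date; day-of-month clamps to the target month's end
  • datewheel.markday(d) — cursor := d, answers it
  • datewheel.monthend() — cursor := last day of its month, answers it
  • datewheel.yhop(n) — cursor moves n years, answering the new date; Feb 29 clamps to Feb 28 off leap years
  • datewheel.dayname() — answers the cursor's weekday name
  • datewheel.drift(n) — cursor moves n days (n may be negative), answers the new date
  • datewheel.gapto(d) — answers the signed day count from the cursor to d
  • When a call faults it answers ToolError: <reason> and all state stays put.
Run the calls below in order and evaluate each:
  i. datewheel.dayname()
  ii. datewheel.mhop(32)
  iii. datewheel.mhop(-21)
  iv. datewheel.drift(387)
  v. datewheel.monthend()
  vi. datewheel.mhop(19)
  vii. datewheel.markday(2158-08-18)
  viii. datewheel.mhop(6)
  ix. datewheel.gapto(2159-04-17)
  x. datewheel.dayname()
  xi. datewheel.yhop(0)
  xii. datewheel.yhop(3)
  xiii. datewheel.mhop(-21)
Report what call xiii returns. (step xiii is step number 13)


Act: datewheel.dayname[]
Obs: Wednesday
Act: datewheel.mhop[n: 32]
Obs: 1840-01-03
Act: datewheel.mhop[n: -21]
Obs: 1838-04-03
Act: datewheel.drift[n: 387]
Obs: 1839-04-25
Act: datewheel.monthend[]
Obs: 1839-04-30
Act: datewheel.mhop[n: 19]
Obs: 1840-11-30
Act: datewheel.markday[d: 2158-08-18]
Obs: 2158-08-18
Act: datewheel.mhop[n: 6]
Obs: 2159-02-18
Act: datewheel.gapto[d: 2159-04-17]
Obs: 58
Act: datewheel.dayname[]
Obs: Sunday
Act: datewheel.yhop[n: 0]
Obs: 2159-02-18
Act: datewheel.yhop[n: 3]
Obs: 2162-02-18
Act: datewheel.mhop[n: -21]
Obs: 2160-05-18

Answer: 2160-05-18


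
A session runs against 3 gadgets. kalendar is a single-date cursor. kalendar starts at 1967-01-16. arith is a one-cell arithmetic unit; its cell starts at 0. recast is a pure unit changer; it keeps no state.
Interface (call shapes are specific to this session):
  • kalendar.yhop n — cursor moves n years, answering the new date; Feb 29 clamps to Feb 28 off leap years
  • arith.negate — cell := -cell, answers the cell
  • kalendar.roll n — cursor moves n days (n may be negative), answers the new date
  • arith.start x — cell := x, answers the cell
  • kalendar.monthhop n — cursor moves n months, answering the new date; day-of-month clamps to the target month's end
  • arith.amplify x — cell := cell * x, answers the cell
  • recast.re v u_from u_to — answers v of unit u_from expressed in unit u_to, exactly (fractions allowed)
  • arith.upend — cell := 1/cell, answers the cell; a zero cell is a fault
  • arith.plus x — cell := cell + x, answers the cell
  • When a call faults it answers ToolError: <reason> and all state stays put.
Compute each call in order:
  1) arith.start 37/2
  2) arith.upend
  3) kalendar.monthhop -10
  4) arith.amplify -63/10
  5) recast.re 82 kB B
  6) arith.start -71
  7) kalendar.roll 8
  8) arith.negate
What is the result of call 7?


→ arith.start(x→37/2)
← 37/2
→ arith.upend()
← 2/37
→ kalendar.monthhop(n→-10)
← 1966-03-16
→ arith.amplify(x→-63/10)
← -63/185
→ recast.re(v→82, u_from→kB, u_to→B)
← 82000
→ arith.start(x→-71)
← -71
→ kalendar.roll(n→8)
← 1966-03-24
→ arith.negate()
← 71

Answer: 1966-03-24


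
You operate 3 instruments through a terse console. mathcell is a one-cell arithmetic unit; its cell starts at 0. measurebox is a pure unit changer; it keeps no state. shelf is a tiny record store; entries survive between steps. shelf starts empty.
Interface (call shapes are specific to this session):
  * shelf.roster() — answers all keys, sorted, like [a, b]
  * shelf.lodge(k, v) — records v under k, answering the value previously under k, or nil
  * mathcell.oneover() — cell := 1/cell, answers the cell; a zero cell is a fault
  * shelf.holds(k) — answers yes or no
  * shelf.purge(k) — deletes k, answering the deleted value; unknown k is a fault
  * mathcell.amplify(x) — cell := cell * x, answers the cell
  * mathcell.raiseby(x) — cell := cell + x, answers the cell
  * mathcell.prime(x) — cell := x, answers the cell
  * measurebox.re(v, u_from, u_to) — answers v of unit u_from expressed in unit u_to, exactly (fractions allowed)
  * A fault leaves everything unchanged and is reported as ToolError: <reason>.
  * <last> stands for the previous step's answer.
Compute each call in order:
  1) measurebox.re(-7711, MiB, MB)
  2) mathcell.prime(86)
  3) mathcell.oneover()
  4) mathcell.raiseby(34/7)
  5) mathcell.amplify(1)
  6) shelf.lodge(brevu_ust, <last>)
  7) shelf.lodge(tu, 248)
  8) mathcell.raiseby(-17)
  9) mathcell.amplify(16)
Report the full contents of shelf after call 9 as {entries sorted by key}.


% measurebox.re v='-7711' u_from='MiB' u_to='MB'
  -126337024/15625
% mathcell.prime x='86'
  86
% mathcell.oneover
  1/86
% mathcell.raiseby x='34/7'
  2931/602
% mathcell.amplify x='1'
  2931/602
% shelf.lodge k='brevu_ust' v='<last>'
  nil
% shelf.lodge k='tu' v='248'
  nil
% mathcell.raiseby x='-17'
  -7303/602
% mathcell.amplify x='16'
  -58424/301

Answer: {brevu_ust=2931/602, tu=248}


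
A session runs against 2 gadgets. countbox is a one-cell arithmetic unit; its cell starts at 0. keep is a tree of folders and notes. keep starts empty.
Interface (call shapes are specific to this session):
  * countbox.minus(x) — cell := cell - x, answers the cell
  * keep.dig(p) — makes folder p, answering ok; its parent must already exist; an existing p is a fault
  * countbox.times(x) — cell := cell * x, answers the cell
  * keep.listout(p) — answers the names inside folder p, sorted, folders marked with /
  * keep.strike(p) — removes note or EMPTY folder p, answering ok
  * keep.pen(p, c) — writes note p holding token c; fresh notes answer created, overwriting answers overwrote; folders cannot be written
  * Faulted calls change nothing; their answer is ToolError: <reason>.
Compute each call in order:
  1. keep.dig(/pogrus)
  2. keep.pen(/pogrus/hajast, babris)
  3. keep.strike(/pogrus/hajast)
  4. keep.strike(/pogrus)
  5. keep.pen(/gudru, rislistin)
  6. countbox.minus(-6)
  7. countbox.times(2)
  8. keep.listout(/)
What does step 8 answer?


==> dig(p='/pogrus')
<== ok
==> pen(p='/pogrus/hajast', c='babris')
<== created
==> strike(p='/pogrus/hajast')
<== ok
==> strike(p='/pogrus')
<== ok
==> pen(p='/gudru', c='rislistin')
<== created
==> minus(x='-6')
<== 6
==> times(x='2')
<== 12
==> listout(p='/')
<== [gudru]

Answer: [gudru]


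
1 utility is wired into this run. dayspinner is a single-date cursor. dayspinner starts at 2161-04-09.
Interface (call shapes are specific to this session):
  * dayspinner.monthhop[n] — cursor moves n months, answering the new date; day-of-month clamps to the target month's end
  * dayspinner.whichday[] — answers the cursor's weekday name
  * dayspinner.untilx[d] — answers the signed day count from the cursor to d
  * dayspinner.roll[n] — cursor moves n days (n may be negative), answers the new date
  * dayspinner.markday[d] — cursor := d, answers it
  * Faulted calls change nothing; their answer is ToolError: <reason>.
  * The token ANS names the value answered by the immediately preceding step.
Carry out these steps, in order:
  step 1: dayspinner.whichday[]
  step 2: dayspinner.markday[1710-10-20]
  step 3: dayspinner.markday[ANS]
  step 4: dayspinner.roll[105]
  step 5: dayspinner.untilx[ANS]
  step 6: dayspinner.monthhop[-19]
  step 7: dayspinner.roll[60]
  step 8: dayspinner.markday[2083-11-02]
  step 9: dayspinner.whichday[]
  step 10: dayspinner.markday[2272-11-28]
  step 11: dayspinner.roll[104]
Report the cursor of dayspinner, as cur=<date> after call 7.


Answer: cur=1709-08-31

Derivation:
·→ whichday()
·← Thursday
·→ markday(d: 1710-10-20)
·← 1710-10-20
·→ markday(d: ANS)
·← 1710-10-20
·→ roll(n: 105)
·← 1711-02-02
·→ untilx(d: ANS)
·← 0
·→ monthhop(n: -19)
·← 1709-07-02
·→ roll(n: 60)
·← 1709-08-31
·→ markday(d: 2083-11-02)
·← 2083-11-02
·→ whichday()
·← Tuesday
·→ markday(d: 2272-11-28)
·← 2272-11-28
·→ roll(n: 104)
·← 2273-03-12


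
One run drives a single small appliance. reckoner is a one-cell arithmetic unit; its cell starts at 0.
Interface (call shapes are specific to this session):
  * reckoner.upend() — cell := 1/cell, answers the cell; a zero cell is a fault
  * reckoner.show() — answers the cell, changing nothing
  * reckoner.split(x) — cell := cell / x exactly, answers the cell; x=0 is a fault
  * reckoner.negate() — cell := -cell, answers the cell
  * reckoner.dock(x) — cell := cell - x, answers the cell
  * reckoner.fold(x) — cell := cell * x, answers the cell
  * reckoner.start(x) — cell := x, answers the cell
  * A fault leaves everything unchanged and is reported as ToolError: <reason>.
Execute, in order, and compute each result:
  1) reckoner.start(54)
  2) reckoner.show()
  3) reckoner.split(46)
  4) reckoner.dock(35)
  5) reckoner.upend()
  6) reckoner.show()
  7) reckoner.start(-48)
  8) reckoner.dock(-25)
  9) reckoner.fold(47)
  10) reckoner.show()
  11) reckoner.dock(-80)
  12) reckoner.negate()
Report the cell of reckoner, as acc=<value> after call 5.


Answer: acc=-23/778

Derivation:
Do: reckoner.start[x=54]
See: 54
Do: reckoner.show[]
See: 54
Do: reckoner.split[x=46]
See: 27/23
Do: reckoner.dock[x=35]
See: -778/23
Do: reckoner.upend[]
See: -23/778
Do: reckoner.show[]
See: -23/778
Do: reckoner.start[x=-48]
See: -48
Do: reckoner.dock[x=-25]
See: -23
Do: reckoner.fold[x=47]
See: -1081
Do: reckoner.show[]
See: -1081
Do: reckoner.dock[x=-80]
See: -1001
Do: reckoner.negate[]
See: 1001


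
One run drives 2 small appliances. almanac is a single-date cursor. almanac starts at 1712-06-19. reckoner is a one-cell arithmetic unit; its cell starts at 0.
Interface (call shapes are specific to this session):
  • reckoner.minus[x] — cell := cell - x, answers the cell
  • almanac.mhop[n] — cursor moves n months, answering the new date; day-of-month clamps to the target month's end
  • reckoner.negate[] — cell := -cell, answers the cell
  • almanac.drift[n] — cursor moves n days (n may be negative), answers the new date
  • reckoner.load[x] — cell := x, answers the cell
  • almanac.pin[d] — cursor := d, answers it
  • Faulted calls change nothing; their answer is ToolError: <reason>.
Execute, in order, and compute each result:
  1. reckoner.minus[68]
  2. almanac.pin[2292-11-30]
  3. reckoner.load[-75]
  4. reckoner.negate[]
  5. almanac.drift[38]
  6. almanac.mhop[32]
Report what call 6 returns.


;; minus(68) ~> -68
;; pin(2292-11-30) ~> 2292-11-30
;; load(-75) ~> -75
;; negate() ~> 75
;; drift(38) ~> 2293-01-07
;; mhop(32) ~> 2295-09-07

Answer: 2295-09-07


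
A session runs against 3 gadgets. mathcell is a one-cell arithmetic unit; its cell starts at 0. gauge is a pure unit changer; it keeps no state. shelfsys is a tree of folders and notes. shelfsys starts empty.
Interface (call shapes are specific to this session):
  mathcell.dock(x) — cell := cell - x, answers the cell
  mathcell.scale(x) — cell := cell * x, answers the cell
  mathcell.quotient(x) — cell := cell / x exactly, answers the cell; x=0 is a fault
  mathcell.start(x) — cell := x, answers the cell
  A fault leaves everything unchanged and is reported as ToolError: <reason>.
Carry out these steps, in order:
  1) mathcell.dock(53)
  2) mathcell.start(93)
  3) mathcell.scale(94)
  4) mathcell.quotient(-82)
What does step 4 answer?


Answer: -4371/41

Derivation:
% dock x='53'
[out] -53
% start x='93'
[out] 93
% scale x='94'
[out] 8742
% quotient x='-82'
[out] -4371/41


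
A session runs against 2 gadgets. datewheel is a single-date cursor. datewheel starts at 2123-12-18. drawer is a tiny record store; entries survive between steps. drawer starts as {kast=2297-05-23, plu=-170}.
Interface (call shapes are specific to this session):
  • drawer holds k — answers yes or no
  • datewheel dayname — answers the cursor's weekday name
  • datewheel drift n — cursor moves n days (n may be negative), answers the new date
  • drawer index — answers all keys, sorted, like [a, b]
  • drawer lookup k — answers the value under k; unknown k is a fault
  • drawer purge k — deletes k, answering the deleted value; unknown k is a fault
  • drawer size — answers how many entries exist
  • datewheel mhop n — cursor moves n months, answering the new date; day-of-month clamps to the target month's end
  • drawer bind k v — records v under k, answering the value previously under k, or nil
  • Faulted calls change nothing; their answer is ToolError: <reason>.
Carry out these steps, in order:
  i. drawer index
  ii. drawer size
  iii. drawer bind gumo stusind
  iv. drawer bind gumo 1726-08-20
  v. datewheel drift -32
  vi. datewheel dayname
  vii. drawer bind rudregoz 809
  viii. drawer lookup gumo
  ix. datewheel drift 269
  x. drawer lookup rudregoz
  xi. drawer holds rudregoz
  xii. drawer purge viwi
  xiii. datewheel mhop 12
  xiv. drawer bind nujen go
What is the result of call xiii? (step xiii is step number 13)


Answer: 2125-08-11

Derivation:
-> drawer index()
<- [kast, plu]
-> drawer size()
<- 2
-> drawer bind(k: gumo, v: stusind)
<- nil
-> drawer bind(k: gumo, v: 1726-08-20)
<- stusind
-> datewheel drift(n: -32)
<- 2123-11-16
-> datewheel dayname()
<- Tuesday
-> drawer bind(k: rudregoz, v: 809)
<- nil
-> drawer lookup(k: gumo)
<- 1726-08-20
-> datewheel drift(n: 269)
<- 2124-08-11
-> drawer lookup(k: rudregoz)
<- 809
-> drawer holds(k: rudregoz)
<- yes
-> drawer purge(k: viwi)
<- ToolError: no such key viwi
-> datewheel mhop(n: 12)
<- 2125-08-11
-> drawer bind(k: nujen, v: go)
<- nil


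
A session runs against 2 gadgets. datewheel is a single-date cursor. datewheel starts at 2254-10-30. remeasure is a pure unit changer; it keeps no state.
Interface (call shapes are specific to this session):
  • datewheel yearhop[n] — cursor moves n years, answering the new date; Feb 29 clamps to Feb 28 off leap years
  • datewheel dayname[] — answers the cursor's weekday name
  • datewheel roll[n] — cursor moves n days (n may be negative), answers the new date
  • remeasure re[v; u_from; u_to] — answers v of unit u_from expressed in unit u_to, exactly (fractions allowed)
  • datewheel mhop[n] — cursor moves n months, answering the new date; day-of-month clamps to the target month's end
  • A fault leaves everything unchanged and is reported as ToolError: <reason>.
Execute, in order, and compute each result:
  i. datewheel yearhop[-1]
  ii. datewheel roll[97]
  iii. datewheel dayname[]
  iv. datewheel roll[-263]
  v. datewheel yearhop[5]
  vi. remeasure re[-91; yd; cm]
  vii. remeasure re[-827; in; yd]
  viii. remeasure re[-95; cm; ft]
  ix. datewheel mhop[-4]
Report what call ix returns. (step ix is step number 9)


Answer: 2258-01-17

Derivation:
# 1. datewheel yearhop(n=-1) : 2253-10-30
# 2. datewheel roll(n=97) : 2254-02-04
# 3. datewheel dayname() : Saturday
# 4. datewheel roll(n=-263) : 2253-05-17
# 5. datewheel yearhop(n=5) : 2258-05-17
# 6. remeasure re(v=-91, u_from=yd, u_to=cm) : -208026/25
# 7. remeasure re(v=-827, u_from=in, u_to=yd) : -827/36
# 8. remeasure re(v=-95, u_from=cm, u_to=ft) : -2375/762
# 9. datewheel mhop(n=-4) : 2258-01-17


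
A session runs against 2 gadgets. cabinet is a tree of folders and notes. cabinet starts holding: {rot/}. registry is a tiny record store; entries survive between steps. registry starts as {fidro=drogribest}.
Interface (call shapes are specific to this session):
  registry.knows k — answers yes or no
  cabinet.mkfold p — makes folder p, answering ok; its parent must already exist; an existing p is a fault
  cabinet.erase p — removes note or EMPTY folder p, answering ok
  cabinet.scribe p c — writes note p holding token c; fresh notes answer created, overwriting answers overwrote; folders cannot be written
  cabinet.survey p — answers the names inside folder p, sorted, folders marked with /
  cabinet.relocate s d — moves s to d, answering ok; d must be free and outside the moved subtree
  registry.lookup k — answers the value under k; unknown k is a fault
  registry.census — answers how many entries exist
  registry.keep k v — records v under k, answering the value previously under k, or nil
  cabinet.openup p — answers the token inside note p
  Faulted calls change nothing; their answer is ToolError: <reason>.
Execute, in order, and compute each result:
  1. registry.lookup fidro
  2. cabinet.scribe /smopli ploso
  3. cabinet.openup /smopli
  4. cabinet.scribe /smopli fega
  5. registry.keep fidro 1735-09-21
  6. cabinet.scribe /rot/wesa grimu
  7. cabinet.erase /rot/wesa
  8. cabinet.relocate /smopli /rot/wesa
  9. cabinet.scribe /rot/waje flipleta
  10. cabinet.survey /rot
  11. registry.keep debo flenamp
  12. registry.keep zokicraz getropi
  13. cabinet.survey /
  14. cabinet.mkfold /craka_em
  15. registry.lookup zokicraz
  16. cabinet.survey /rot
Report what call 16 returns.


Step: registry.lookup[k='fidro']
Result: drogribest
Step: cabinet.scribe[p='/smopli'; c='ploso']
Result: created
Step: cabinet.openup[p='/smopli']
Result: ploso
Step: cabinet.scribe[p='/smopli'; c='fega']
Result: overwrote
Step: registry.keep[k='fidro'; v='1735-09-21']
Result: drogribest
Step: cabinet.scribe[p='/rot/wesa'; c='grimu']
Result: created
Step: cabinet.erase[p='/rot/wesa']
Result: ok
Step: cabinet.relocate[s='/smopli'; d='/rot/wesa']
Result: ok
Step: cabinet.scribe[p='/rot/waje'; c='flipleta']
Result: created
Step: cabinet.survey[p='/rot']
Result: [waje, wesa]
Step: registry.keep[k='debo'; v='flenamp']
Result: nil
Step: registry.keep[k='zokicraz'; v='getropi']
Result: nil
Step: cabinet.survey[p='/']
Result: [rot/]
Step: cabinet.mkfold[p='/craka_em']
Result: ok
Step: registry.lookup[k='zokicraz']
Result: getropi
Step: cabinet.survey[p='/rot']
Result: [waje, wesa]

Answer: [waje, wesa]


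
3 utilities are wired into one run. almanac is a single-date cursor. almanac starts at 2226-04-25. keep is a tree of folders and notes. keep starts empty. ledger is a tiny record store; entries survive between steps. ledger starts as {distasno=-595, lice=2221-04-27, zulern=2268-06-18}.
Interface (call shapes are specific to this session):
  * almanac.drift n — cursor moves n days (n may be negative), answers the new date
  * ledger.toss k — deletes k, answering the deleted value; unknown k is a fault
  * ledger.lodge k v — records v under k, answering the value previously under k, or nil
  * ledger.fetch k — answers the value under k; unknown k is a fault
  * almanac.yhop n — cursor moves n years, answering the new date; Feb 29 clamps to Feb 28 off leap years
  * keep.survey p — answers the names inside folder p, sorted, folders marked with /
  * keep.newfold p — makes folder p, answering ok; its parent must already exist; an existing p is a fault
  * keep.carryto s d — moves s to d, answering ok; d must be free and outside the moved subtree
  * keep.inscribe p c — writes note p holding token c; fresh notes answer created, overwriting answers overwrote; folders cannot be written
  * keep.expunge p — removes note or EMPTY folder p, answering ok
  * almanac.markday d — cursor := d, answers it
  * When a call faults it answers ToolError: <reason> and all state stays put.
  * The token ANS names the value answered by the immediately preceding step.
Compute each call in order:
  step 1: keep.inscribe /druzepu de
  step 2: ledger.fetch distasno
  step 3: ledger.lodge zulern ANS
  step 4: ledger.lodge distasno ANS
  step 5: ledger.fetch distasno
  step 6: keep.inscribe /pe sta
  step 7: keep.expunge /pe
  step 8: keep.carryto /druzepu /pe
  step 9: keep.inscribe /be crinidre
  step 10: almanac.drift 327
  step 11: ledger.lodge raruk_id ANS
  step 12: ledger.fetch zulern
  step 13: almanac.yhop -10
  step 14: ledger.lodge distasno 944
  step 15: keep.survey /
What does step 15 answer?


Act: keep.inscribe[p→/druzepu; c→de]
Obs: created
Act: ledger.fetch[k→distasno]
Obs: -595
Act: ledger.lodge[k→zulern; v→ANS]
Obs: 2268-06-18
Act: ledger.lodge[k→distasno; v→ANS]
Obs: -595
Act: ledger.fetch[k→distasno]
Obs: 2268-06-18
Act: keep.inscribe[p→/pe; c→sta]
Obs: created
Act: keep.expunge[p→/pe]
Obs: ok
Act: keep.carryto[s→/druzepu; d→/pe]
Obs: ok
Act: keep.inscribe[p→/be; c→crinidre]
Obs: created
Act: almanac.drift[n→327]
Obs: 2227-03-18
Act: ledger.lodge[k→raruk_id; v→ANS]
Obs: nil
Act: ledger.fetch[k→zulern]
Obs: -595
Act: almanac.yhop[n→-10]
Obs: 2217-03-18
Act: ledger.lodge[k→distasno; v→944]
Obs: 2268-06-18
Act: keep.survey[p→/]
Obs: [be, pe]

Answer: [be, pe]


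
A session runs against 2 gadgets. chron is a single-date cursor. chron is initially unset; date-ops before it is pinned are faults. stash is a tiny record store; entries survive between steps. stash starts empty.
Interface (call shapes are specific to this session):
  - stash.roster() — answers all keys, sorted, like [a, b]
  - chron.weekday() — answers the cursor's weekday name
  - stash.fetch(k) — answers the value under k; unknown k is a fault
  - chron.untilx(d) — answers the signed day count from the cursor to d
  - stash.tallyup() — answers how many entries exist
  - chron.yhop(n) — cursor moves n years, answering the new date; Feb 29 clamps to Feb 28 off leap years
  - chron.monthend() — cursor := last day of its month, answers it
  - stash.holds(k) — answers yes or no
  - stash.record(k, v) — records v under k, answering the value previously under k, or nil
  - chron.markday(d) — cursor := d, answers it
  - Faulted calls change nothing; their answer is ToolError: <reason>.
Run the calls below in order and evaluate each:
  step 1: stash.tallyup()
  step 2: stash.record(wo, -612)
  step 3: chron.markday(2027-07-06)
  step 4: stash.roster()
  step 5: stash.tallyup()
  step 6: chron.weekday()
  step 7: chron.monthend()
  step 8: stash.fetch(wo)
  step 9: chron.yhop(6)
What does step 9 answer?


Do: stash.tallyup[]
See: 0
Do: stash.record[k=wo; v=-612]
See: nil
Do: chron.markday[d=2027-07-06]
See: 2027-07-06
Do: stash.roster[]
See: [wo]
Do: stash.tallyup[]
See: 1
Do: chron.weekday[]
See: Tuesday
Do: chron.monthend[]
See: 2027-07-31
Do: stash.fetch[k=wo]
See: -612
Do: chron.yhop[n=6]
See: 2033-07-31

Answer: 2033-07-31


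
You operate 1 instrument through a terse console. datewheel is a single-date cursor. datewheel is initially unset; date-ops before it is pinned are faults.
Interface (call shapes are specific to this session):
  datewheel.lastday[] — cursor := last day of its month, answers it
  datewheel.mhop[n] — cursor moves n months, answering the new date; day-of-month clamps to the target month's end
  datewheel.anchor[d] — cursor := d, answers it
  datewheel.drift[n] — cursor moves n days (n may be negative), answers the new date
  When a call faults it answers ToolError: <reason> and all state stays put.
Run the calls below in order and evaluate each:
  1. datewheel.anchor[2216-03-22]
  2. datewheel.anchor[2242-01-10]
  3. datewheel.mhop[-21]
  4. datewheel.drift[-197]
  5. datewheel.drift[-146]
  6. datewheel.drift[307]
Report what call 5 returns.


Calling datewheel.anchor using d: 2216-03-22, and observe 2216-03-22.
I invoke datewheel.anchor using d: 2242-01-10, and observe 2242-01-10.
I call datewheel.mhop using n: -21, giving 2240-04-10.
Invoking datewheel.drift using n: -197, yielding 2239-09-26.
Now I run datewheel.drift using n: -146, yielding 2239-05-03.
I try datewheel.drift using n: 307, and observe 2240-03-05.

Answer: 2239-05-03


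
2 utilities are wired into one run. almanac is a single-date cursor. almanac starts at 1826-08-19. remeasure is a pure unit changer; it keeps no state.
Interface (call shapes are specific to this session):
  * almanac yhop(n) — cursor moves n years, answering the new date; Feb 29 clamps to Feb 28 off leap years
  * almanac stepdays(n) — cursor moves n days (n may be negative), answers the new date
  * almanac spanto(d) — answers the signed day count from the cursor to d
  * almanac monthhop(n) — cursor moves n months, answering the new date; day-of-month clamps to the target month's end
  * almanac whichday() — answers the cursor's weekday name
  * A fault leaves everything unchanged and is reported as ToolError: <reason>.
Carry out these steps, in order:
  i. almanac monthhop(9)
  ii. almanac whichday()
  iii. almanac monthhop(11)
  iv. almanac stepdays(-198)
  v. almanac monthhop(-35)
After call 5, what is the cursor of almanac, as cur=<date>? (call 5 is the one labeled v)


Answer: cur=1824-11-04

Derivation:
! almanac monthhop(n=9) ~> 1827-05-19
! almanac whichday() ~> Saturday
! almanac monthhop(n=11) ~> 1828-04-19
! almanac stepdays(n=-198) ~> 1827-10-04
! almanac monthhop(n=-35) ~> 1824-11-04


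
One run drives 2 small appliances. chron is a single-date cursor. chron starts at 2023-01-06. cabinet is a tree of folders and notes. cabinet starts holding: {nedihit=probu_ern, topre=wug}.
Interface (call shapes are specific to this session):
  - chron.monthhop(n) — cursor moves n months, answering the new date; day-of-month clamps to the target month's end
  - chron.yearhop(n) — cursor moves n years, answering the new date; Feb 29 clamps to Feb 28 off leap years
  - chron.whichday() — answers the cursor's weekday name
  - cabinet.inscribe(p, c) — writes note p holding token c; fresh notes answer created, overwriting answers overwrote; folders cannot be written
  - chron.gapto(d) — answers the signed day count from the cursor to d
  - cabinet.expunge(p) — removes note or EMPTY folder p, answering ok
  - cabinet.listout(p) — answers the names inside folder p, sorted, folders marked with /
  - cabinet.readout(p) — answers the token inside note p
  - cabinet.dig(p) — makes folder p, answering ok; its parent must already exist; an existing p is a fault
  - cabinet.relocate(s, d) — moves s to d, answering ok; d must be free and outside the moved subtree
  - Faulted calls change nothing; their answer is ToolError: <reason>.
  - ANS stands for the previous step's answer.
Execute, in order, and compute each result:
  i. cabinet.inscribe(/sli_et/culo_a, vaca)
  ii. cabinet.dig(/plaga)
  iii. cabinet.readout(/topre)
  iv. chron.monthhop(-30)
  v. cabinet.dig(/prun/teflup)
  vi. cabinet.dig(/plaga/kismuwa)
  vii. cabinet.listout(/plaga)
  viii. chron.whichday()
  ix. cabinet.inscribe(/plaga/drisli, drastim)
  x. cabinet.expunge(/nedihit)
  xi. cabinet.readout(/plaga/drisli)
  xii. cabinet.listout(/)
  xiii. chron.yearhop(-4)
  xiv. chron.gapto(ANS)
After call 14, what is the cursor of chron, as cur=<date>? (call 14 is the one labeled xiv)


Step: inscribe[p=/sli_et/culo_a; c=vaca]
Result: ToolError: no parent
Step: dig[p=/plaga]
Result: ok
Step: readout[p=/topre]
Result: wug
Step: monthhop[n=-30]
Result: 2020-07-06
Step: dig[p=/prun/teflup]
Result: ToolError: no parent
Step: dig[p=/plaga/kismuwa]
Result: ok
Step: listout[p=/plaga]
Result: [kismuwa/]
Step: whichday[]
Result: Monday
Step: inscribe[p=/plaga/drisli; c=drastim]
Result: created
Step: expunge[p=/nedihit]
Result: ok
Step: readout[p=/plaga/drisli]
Result: drastim
Step: listout[p=/]
Result: [plaga/, topre]
Step: yearhop[n=-4]
Result: 2016-07-06
Step: gapto[d=ANS]
Result: 0

Answer: cur=2016-07-06


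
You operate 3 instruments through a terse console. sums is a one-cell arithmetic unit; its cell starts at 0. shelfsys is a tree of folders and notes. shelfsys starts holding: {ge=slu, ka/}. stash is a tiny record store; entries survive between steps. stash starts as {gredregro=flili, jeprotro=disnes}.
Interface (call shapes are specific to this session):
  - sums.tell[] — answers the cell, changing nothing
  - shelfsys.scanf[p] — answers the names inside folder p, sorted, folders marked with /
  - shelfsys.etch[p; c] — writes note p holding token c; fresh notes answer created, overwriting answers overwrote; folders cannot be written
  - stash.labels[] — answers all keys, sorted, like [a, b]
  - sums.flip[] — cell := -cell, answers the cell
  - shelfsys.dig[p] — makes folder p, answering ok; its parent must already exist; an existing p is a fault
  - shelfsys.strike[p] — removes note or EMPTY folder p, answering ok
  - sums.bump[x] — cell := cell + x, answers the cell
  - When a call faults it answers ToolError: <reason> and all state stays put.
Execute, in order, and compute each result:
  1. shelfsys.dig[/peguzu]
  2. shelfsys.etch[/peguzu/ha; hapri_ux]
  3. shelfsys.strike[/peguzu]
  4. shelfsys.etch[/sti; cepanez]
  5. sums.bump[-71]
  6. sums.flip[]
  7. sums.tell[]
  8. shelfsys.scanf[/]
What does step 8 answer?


Answer: [ge, ka/, peguzu/, sti]

Derivation:
Now I run shelfsys.dig with p=/peguzu, and observe ok.
I invoke shelfsys.etch with p=/peguzu/ha, c=hapri_ux, and get created.
I use shelfsys.strike with p=/peguzu: ToolError: not empty.
Invoking shelfsys.etch with p=/sti, c=cepanez: created.
I call sums.bump with x=-71, and get -71.
Next I call sums.flip(), giving 71.
Calling sums.tell, → 71.
I try shelfsys.scanf with p=/, which returns [ge, ka/, peguzu/, sti].


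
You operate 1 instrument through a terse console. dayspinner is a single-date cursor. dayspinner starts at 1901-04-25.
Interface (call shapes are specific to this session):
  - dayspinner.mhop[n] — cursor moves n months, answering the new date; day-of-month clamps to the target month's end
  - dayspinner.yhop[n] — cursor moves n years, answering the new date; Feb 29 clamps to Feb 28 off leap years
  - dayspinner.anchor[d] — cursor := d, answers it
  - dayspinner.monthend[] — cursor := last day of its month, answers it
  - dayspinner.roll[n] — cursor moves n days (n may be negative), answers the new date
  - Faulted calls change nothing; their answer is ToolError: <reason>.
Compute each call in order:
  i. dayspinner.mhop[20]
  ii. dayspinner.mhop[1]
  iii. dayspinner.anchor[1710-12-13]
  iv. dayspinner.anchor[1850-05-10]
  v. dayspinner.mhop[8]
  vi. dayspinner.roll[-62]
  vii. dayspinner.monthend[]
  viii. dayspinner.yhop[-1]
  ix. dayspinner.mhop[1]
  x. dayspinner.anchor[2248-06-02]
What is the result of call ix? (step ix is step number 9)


Answer: 1849-12-30

Derivation:
Using dayspinner.mhop on n=20, → 1902-12-25.
Then dayspinner.mhop on n=1, — result: 1903-01-25.
I use dayspinner.anchor on d=1710-12-13, → 1710-12-13.
I run dayspinner.anchor on d=1850-05-10, giving 1850-05-10.
I call dayspinner.mhop on n=8, → 1851-01-10.
I call dayspinner.roll on n=-62, → 1850-11-09.
I call dayspinner.monthend, and see 1850-11-30.
I use dayspinner.yhop on n=-1, — result: 1849-11-30.
Using dayspinner.mhop on n=1, — result: 1849-12-30.
Calling dayspinner.anchor on d=2248-06-02, and see 2248-06-02.


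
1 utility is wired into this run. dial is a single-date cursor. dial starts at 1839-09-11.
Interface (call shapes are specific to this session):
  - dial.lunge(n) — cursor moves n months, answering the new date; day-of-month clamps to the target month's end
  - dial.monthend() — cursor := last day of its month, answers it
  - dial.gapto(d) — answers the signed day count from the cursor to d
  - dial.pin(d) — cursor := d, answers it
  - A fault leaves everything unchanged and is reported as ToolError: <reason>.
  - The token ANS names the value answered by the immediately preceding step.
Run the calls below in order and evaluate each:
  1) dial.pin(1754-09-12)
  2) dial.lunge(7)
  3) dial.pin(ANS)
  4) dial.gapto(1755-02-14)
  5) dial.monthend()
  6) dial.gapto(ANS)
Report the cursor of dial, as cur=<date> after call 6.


Answer: cur=1755-04-30

Derivation:
>> pin(d=1754-09-12)
<< 1754-09-12
>> lunge(n=7)
<< 1755-04-12
>> pin(d=ANS)
<< 1755-04-12
>> gapto(d=1755-02-14)
<< -57
>> monthend()
<< 1755-04-30
>> gapto(d=ANS)
<< 0


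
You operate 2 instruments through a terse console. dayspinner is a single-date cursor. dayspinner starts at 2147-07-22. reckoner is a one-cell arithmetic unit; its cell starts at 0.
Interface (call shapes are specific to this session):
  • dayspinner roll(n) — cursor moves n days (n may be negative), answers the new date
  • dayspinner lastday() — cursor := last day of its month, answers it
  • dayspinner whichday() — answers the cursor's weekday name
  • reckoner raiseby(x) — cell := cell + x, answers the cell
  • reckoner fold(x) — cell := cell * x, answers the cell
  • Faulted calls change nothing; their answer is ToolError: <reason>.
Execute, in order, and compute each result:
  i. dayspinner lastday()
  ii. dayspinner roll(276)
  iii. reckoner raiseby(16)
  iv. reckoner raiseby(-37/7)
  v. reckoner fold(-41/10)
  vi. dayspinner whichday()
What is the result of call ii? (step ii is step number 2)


Answer: 2148-05-02

Derivation:
% dayspinner lastday() => 2147-07-31
% dayspinner roll(n: 276) => 2148-05-02
% reckoner raiseby(x: 16) => 16
% reckoner raiseby(x: -37/7) => 75/7
% reckoner fold(x: -41/10) => -615/14
% dayspinner whichday() => Thursday


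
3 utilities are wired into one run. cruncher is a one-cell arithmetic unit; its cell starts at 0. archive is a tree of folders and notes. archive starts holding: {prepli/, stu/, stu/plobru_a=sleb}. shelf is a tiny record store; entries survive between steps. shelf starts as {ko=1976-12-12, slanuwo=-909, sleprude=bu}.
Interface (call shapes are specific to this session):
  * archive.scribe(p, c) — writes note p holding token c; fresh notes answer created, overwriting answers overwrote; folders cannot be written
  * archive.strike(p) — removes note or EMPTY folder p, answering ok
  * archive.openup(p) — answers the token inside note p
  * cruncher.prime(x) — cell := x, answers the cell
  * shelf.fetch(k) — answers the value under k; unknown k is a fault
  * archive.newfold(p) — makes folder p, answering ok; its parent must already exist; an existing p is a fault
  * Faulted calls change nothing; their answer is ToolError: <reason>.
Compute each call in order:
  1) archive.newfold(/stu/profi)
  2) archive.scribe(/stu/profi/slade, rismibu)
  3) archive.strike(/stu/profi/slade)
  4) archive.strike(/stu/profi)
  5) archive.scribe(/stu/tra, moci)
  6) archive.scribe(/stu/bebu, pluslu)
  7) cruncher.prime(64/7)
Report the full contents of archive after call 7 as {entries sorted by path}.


[in] newfold p=/stu/profi
= ok
[in] scribe p=/stu/profi/slade c=rismibu
= created
[in] strike p=/stu/profi/slade
= ok
[in] strike p=/stu/profi
= ok
[in] scribe p=/stu/tra c=moci
= created
[in] scribe p=/stu/bebu c=pluslu
= created
[in] prime x=64/7
= 64/7

Answer: {prepli/, stu/, stu/bebu=pluslu, stu/plobru_a=sleb, stu/tra=moci}
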